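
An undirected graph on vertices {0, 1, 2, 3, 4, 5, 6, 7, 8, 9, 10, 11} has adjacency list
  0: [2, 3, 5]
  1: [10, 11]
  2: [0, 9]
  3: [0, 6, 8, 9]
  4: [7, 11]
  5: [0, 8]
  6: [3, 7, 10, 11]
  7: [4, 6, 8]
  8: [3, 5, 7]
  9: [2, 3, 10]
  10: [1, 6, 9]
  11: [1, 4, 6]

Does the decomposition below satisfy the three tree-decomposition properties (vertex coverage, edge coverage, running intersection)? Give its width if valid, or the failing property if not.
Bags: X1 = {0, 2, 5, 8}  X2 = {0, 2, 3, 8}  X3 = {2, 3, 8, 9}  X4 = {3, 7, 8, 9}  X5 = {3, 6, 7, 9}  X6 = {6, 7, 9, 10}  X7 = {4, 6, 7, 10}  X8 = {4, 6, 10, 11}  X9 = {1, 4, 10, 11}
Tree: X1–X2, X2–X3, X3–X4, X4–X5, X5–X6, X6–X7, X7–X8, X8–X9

Checking the three conditions: (i) the bags cover all of {0, 1, 2, 3, 4, 5, 6, 7, 8, 9, 10, 11}; (ii) for each edge, some bag contains both endpoints; (iii) the bags containing any fixed vertex form a subtree. All hold, so the decomposition is valid with width 4 − 1 = 3.

Yes; width 3.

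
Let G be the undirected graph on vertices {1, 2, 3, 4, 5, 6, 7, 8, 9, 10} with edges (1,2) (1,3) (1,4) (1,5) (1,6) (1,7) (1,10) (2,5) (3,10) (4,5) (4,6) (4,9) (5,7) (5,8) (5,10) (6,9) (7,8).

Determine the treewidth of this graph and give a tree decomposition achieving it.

Treewidth 2.
One optimal decomposition is:
Bags: B1 = {1, 5, 7}  B2 = {5, 7, 8}  B3 = {1, 5, 10}  B4 = {1, 2, 5}  B5 = {1, 4, 5}  B6 = {1, 4, 6}  B7 = {4, 6, 9}  B8 = {1, 3, 10}
Tree: B1–B2, B1–B3, B1–B4, B3–B5, B5–B6, B6–B7, B3–B8

Each bag holds 3 vertices, so the decomposition has width 2, which upper-bounds the treewidth. On the other hand G contains the 3-clique {5, 7, 8}. A clique must lie in a single bag of any decomposition, so no decomposition can have width below 2. The upper and lower bounds meet at 2, so that is the treewidth.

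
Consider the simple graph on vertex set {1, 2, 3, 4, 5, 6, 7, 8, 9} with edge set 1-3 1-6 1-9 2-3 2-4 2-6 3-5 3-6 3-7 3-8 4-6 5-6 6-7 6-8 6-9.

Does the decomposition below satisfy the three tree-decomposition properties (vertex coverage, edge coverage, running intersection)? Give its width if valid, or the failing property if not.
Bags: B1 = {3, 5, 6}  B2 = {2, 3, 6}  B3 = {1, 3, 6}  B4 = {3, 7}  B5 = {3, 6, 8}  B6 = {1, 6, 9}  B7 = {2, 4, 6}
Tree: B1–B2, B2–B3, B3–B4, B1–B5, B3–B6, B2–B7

No — edge (6,7) lies in no bag.

A tree decomposition must satisfy three properties: every vertex lies in some bag; for every edge, both endpoints lie together in some bag; and for every vertex, the bags containing it form a connected subtree. Here edge (6,7) lies in no bag, so the decomposition is invalid.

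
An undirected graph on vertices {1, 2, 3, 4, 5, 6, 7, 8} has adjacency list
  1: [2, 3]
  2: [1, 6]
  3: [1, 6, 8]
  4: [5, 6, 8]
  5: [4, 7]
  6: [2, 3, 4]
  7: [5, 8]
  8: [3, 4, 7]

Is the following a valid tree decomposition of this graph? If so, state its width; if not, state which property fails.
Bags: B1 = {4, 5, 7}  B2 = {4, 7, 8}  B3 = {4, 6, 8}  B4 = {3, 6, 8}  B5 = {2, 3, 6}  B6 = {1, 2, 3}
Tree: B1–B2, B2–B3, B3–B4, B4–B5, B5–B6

Yes; width 2.

Vertex coverage: the bags together contain {1, 2, 3, 4, 5, 6, 7, 8}, the full vertex set. Edge coverage: each edge of G has both endpoints in at least one bag. Running intersection: for every vertex, the bags containing it form a connected subtree. All three properties hold, so this is a valid tree decomposition of width max|bag| − 1 = 2, and hence tw(G) ≤ 2.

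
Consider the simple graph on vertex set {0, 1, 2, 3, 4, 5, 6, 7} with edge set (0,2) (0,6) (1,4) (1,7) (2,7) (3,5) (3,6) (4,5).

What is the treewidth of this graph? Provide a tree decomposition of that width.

Treewidth 2.
One optimal decomposition is:
Bags: B1 = {1, 4, 5}  B2 = {1, 5, 7}  B3 = {2, 5, 7}  B4 = {0, 2, 5}  B5 = {0, 5, 6}  B6 = {3, 5, 6}
Tree: B1–B2, B2–B3, B3–B4, B4–B5, B5–B6

The largest bag has 3 vertices, giving width 2; this decomposition certifies tw(G) ≤ 2. Since 5–4–1–7–2–0–6–3–5 is a cycle in G, G is not acyclic. Forests are exactly the graphs of treewidth ≤ 1, so tw(G) ≥ 2. Therefore the treewidth is 2.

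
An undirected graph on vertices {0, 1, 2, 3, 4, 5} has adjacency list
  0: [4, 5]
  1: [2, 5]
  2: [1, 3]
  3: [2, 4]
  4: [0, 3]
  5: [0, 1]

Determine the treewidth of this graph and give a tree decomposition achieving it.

Every bag has size at most 3, so the width is 3 − 1 = 2 and tw(G) ≤ 2. Since 3–2–1–5–0–4–3 is a cycle in G, G is not acyclic. Forests are exactly the graphs of treewidth ≤ 1, so tw(G) ≥ 2. Therefore the treewidth is 2.

Treewidth 2.
One such decomposition:
Bags: B1 = {1, 2, 3}  B2 = {1, 3, 5}  B3 = {0, 3, 5}  B4 = {0, 3, 4}
Tree: B1–B2, B2–B3, B3–B4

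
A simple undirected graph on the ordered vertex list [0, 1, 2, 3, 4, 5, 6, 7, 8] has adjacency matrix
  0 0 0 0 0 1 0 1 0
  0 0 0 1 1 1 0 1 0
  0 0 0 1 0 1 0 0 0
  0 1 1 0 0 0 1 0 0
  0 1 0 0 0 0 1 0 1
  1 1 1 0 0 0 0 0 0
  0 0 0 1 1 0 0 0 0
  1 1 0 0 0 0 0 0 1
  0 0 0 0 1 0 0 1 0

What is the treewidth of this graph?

3

A width-3 tree decomposition is:
Bags: B1 = {2, 3, 4, 6}  B2 = {1, 2, 3, 4}  B3 = {1, 2, 4, 5}  B4 = {1, 4, 5, 8}  B5 = {1, 5, 7, 8}  B6 = {0, 5, 7, 8}
Tree: B1–B2, B2–B3, B3–B4, B4–B5, B5–B6
Each bag holds 4 vertices, so the decomposition has width 3, which upper-bounds the treewidth. For the lower bound: the 4 vertex sets {2,3,6}, {4}, {1}, {0,5,7,8} are disjoint, each induces a connected subgraph, and every pair is joined by at least one edge of G. Contracting each set to a single vertex therefore yields K_{4} as a minor, and since treewidth is minor-monotone, tw(G) ≥ tw(K_{4}) = 3. Hence tw(G) = 3 exactly.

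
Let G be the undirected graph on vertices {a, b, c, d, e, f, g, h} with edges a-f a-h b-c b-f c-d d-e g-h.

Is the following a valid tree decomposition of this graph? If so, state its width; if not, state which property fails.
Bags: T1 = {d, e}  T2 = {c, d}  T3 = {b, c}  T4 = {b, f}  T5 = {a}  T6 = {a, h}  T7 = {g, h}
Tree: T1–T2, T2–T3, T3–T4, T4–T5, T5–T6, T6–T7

A tree decomposition must satisfy three properties: every vertex lies in some bag; for every edge, both endpoints lie together in some bag; and for every vertex, the bags containing it form a connected subtree. Here edge (f,a) lies in no bag, so the decomposition is invalid.

No — edge (f,a) lies in no bag.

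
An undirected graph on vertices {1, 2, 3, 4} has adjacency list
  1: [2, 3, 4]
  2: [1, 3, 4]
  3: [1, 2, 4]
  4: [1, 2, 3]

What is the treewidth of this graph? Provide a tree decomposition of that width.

Treewidth 3.
One such decomposition:
Bags: B1 = {1, 2, 3, 4}
Tree: (single bag)

A single bag containing all 4 vertices is trivially a valid decomposition of width 3. Conversely, {1, 2, 3, 4} is a clique of size 4, and the vertices of any clique must share a bag in every tree decomposition; so some bag has ≥ 4 vertices and tw(G) ≥ 3. The upper and lower bounds meet at 3, so that is the treewidth.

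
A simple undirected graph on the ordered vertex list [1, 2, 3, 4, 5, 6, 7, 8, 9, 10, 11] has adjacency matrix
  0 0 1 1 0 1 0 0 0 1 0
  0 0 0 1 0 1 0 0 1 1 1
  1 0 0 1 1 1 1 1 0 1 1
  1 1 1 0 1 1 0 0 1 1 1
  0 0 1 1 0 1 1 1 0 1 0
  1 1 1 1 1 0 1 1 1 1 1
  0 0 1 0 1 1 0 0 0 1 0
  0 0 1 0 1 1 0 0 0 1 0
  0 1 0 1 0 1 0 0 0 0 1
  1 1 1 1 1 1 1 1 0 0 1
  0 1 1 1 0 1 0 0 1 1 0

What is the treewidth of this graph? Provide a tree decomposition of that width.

Treewidth 4.
One such decomposition:
Bags: B1 = {3, 5, 6, 7, 10}  B2 = {3, 4, 5, 6, 10}  B3 = {3, 5, 6, 8, 10}  B4 = {3, 4, 6, 10, 11}  B5 = {2, 4, 6, 10, 11}  B6 = {2, 4, 6, 9, 11}  B7 = {1, 3, 4, 6, 10}
Tree: B1–B2, B2–B3, B2–B4, B4–B5, B5–B6, B2–B7

The largest bag has 5 vertices, giving width 4; this decomposition certifies tw(G) ≤ 4. On the other hand G contains the 5-clique {2, 4, 6, 9, 11}. A clique must lie in a single bag of any decomposition, so no decomposition can have width below 4. Therefore the treewidth is 4.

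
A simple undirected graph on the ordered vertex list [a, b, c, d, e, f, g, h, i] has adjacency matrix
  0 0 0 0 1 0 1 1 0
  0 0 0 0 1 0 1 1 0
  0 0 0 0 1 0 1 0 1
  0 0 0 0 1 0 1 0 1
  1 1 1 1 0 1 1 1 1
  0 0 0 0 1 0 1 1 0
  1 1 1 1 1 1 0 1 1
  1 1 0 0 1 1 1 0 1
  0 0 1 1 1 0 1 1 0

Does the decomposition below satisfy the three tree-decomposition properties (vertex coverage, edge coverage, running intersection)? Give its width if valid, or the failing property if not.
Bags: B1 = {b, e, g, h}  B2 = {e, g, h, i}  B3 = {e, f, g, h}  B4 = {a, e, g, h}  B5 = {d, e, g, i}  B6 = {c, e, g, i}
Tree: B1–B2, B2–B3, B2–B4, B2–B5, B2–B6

Vertex coverage: the bags together contain {a, b, c, d, e, f, g, h, i}, the full vertex set. Edge coverage: each edge of G has both endpoints in at least one bag. Running intersection: for every vertex, the bags containing it form a connected subtree. All three properties hold, so this is a valid tree decomposition of width max|bag| − 1 = 3, and hence tw(G) ≤ 3.

Yes; width 3.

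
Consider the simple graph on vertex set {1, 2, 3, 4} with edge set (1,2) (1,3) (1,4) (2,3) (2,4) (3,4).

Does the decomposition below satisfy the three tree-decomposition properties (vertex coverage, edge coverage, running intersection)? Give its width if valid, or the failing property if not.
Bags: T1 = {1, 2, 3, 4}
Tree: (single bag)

Yes; width 3.

Vertex coverage: the bags together contain {1, 2, 3, 4}, the full vertex set. Edge coverage: each edge of G has both endpoints in at least one bag. Running intersection: for every vertex, the bags containing it form a connected subtree. All three properties hold, so this is a valid tree decomposition of width max|bag| − 1 = 3, and hence tw(G) ≤ 3.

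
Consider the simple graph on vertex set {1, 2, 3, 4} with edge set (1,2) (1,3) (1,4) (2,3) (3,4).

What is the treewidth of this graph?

A width-2 tree decomposition is:
Bags: B1 = {1, 3, 4}  B2 = {1, 2, 3}
Tree: B1–B2
The largest bag has 3 vertices, giving width 2; this decomposition certifies tw(G) ≤ 2. For the lower bound, the 3 vertices {1, 2, 3} are pairwise adjacent, and any tree decomposition puts a clique entirely inside one bag — forcing width ≥ 2. Combining the bounds, tw(G) = 2.

2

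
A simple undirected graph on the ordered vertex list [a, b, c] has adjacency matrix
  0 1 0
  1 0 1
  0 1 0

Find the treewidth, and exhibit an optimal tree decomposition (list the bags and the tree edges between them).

Treewidth 1.
One such decomposition:
Bags: B1 = {a, b}  B2 = {b, c}
Tree: B1–B2

Each bag holds 2 vertices, so the decomposition has width 1, which upper-bounds the treewidth. G has an edge, so its treewidth is at least 1. Hence tw(G) = 1 exactly.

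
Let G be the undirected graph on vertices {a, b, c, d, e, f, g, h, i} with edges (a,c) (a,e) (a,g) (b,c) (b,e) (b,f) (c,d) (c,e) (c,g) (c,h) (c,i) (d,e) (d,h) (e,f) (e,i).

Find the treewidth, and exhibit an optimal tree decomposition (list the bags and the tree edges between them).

The largest bag has 3 vertices, giving width 2; this decomposition certifies tw(G) ≤ 2. On the other hand G contains the 3-clique {a, c, g}. A clique must lie in a single bag of any decomposition, so no decomposition can have width below 2. Hence tw(G) = 2 exactly.

Treewidth 2.
One such decomposition:
Bags: B1 = {a, c, e}  B2 = {c, d, e}  B3 = {a, c, g}  B4 = {b, c, e}  B5 = {b, e, f}  B6 = {c, d, h}  B7 = {c, e, i}
Tree: B1–B2, B1–B3, B2–B4, B4–B5, B2–B6, B4–B7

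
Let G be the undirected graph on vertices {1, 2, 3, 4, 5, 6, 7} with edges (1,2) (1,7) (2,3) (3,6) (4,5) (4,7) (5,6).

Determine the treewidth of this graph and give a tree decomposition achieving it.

The largest bag has 3 vertices, giving width 2; this decomposition certifies tw(G) ≤ 2. For the lower bound, G contains the cycle 6–3–2–1–7–4–5–6, so G is not a forest; only forests have treewidth ≤ 1, hence tw(G) ≥ 2. Combining the bounds, tw(G) = 2.

Treewidth 2.
One optimal decomposition is:
Bags: B1 = {2, 3, 6}  B2 = {1, 2, 6}  B3 = {1, 6, 7}  B4 = {4, 6, 7}  B5 = {4, 5, 6}
Tree: B1–B2, B2–B3, B3–B4, B4–B5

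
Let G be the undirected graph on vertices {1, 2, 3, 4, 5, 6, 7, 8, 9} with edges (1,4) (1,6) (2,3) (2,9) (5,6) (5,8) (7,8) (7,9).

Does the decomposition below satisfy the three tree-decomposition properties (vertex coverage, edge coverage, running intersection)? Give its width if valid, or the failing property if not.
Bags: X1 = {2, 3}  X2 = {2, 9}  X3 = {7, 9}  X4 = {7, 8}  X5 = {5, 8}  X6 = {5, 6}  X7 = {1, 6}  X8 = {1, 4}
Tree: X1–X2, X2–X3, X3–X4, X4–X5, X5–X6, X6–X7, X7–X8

Vertex coverage: the bags together contain {1, 2, 3, 4, 5, 6, 7, 8, 9}, the full vertex set. Edge coverage: each edge of G has both endpoints in at least one bag. Running intersection: for every vertex, the bags containing it form a connected subtree. All three properties hold, so this is a valid tree decomposition of width max|bag| − 1 = 1, and hence tw(G) ≤ 1.

Yes; width 1.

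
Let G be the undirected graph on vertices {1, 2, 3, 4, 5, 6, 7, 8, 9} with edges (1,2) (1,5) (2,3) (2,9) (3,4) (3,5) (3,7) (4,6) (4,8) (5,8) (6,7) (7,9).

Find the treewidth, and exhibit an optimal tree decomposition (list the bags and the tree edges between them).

Each bag holds 4 vertices, so the decomposition has width 3, which upper-bounds the treewidth. For the lower bound: the 4 vertex sets {1,5,8}, {2}, {3}, {4,6,7,9} are disjoint, each induces a connected subgraph, and every pair is joined by at least one edge of G. Contracting each set to a single vertex therefore yields K_{4} as a minor, and since treewidth is minor-monotone, tw(G) ≥ tw(K_{4}) = 3. The upper and lower bounds meet at 3, so that is the treewidth.

Treewidth 3.
One optimal decomposition is:
Bags: B1 = {1, 2, 5, 8}  B2 = {2, 3, 5, 8}  B3 = {2, 3, 4, 8}  B4 = {2, 3, 4, 9}  B5 = {3, 4, 7, 9}  B6 = {4, 6, 7, 9}
Tree: B1–B2, B2–B3, B3–B4, B4–B5, B5–B6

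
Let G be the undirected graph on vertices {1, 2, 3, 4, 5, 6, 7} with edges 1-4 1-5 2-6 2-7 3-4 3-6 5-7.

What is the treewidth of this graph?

A width-2 tree decomposition is:
Bags: B1 = {2, 3, 6}  B2 = {2, 3, 7}  B3 = {3, 5, 7}  B4 = {1, 3, 5}  B5 = {1, 3, 4}
Tree: B1–B2, B2–B3, B3–B4, B4–B5
Every bag has size at most 3, so the width is 3 − 1 = 2 and tw(G) ≤ 2. The edges 3–6–2–7–5–1–4–3 form a cycle, so G is not a tree and its treewidth is at least 2. The upper and lower bounds meet at 2, so that is the treewidth.

2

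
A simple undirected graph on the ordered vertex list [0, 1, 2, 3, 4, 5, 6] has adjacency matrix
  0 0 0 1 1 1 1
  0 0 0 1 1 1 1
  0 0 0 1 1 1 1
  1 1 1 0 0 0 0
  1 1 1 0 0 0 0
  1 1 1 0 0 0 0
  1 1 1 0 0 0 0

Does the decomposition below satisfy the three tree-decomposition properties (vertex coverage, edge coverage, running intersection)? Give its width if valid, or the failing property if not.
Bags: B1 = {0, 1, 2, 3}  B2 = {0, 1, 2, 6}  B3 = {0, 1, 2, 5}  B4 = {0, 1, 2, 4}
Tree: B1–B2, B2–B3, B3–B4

Yes; width 3.

Every vertex of G appears in some bag (union = {0, 1, 2, 3, 4, 5, 6}); every edge is covered by a bag; and for each vertex v the set of bags containing v is connected in the bag tree. The decomposition is therefore valid. The largest bag has 4 vertices, so the width is 3.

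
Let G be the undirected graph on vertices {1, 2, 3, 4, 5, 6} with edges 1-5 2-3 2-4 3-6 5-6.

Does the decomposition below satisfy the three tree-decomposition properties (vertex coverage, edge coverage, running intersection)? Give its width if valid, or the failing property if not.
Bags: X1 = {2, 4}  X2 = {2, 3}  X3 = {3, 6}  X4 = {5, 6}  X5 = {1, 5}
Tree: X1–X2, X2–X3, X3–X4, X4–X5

Checking the three conditions: (i) the bags cover all of {1, 2, 3, 4, 5, 6}; (ii) for each edge, some bag contains both endpoints; (iii) the bags containing any fixed vertex form a subtree. All hold, so the decomposition is valid with width 2 − 1 = 1.

Yes; width 1.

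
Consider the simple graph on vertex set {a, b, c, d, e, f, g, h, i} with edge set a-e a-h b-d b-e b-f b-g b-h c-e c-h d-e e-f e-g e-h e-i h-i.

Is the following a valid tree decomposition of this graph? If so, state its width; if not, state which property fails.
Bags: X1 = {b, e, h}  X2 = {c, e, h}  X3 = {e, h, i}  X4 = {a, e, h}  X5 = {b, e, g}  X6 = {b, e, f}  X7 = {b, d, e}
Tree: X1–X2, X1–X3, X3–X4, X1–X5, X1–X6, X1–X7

Yes; width 2.

Vertex coverage: the bags together contain {a, b, c, d, e, f, g, h, i}, the full vertex set. Edge coverage: each edge of G has both endpoints in at least one bag. Running intersection: for every vertex, the bags containing it form a connected subtree. All three properties hold, so this is a valid tree decomposition of width max|bag| − 1 = 2, and hence tw(G) ≤ 2.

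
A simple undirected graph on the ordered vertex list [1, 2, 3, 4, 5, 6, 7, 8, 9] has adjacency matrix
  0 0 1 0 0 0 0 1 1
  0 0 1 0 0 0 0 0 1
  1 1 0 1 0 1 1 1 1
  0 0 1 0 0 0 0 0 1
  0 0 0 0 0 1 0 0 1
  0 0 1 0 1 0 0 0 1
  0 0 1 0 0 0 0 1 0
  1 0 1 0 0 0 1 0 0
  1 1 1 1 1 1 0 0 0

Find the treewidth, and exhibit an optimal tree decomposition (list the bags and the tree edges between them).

Every bag has size at most 3, so the width is 3 − 1 = 2 and tw(G) ≤ 2. Conversely, {1, 3, 8} is a clique of size 3, and the vertices of any clique must share a bag in every tree decomposition; so some bag has ≥ 3 vertices and tw(G) ≥ 2. Hence tw(G) = 2 exactly.

Treewidth 2.
Bags: B1 = {3, 4, 9}  B2 = {2, 3, 9}  B3 = {1, 3, 9}  B4 = {1, 3, 8}  B5 = {3, 6, 9}  B6 = {5, 6, 9}  B7 = {3, 7, 8}
Tree: B1–B2, B1–B3, B3–B4, B2–B5, B5–B6, B4–B7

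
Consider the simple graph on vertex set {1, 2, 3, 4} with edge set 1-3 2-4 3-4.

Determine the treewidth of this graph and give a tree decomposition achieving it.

Treewidth 1.
One optimal decomposition is:
Bags: B1 = {1, 3}  B2 = {3, 4}  B3 = {2, 4}
Tree: B1–B2, B2–B3

The largest bag has 2 vertices, giving width 1; this decomposition certifies tw(G) ≤ 1. G has an edge, so its treewidth is at least 1. The upper and lower bounds meet at 1, so that is the treewidth.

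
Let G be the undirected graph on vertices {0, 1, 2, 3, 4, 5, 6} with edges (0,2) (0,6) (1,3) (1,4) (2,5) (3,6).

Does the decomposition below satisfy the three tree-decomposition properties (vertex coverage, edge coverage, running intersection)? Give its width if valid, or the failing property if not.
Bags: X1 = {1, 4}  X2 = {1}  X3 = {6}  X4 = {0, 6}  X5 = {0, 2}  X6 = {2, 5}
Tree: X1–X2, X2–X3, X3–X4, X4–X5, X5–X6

A tree decomposition must satisfy three properties: every vertex lies in some bag; for every edge, both endpoints lie together in some bag; and for every vertex, the bags containing it form a connected subtree. Here vertex 3 appears in no bag, so the decomposition is invalid.

No — vertex 3 appears in no bag.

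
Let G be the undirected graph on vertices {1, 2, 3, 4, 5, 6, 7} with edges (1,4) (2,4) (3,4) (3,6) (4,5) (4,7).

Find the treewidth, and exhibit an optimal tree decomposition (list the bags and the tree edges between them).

Treewidth 1.
One optimal decomposition is:
Bags: B1 = {3, 4}  B2 = {2, 4}  B3 = {1, 4}  B4 = {4, 5}  B5 = {3, 6}  B6 = {4, 7}
Tree: B1–B2, B2–B3, B1–B4, B1–B5, B3–B6

Each bag holds 2 vertices, so the decomposition has width 1, which upper-bounds the treewidth. Any graph with an edge has treewidth ≥ 1, and G has the edge 3–4. Therefore the treewidth is 1.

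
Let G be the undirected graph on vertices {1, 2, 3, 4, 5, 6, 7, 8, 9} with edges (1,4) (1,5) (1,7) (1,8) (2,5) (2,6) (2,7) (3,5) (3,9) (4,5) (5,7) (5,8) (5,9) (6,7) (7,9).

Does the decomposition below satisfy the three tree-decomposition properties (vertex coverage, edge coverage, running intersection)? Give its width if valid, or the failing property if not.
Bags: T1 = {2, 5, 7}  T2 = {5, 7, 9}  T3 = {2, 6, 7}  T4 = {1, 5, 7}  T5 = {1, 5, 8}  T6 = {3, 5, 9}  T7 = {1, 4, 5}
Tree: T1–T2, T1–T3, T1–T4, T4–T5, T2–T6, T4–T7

Yes; width 2.

Every vertex of G appears in some bag (union = {1, 2, 3, 4, 5, 6, 7, 8, 9}); every edge is covered by a bag; and for each vertex v the set of bags containing v is connected in the bag tree. The decomposition is therefore valid. The largest bag has 3 vertices, so the width is 2.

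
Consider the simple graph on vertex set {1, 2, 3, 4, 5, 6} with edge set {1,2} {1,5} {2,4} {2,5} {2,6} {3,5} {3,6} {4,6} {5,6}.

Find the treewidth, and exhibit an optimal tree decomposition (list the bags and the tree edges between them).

Each bag holds 3 vertices, so the decomposition has width 2, which upper-bounds the treewidth. On the other hand G contains the 3-clique {2, 4, 6}. A clique must lie in a single bag of any decomposition, so no decomposition can have width below 2. Hence tw(G) = 2 exactly.

Treewidth 2.
Bags: B1 = {3, 5, 6}  B2 = {2, 5, 6}  B3 = {2, 4, 6}  B4 = {1, 2, 5}
Tree: B1–B2, B2–B3, B2–B4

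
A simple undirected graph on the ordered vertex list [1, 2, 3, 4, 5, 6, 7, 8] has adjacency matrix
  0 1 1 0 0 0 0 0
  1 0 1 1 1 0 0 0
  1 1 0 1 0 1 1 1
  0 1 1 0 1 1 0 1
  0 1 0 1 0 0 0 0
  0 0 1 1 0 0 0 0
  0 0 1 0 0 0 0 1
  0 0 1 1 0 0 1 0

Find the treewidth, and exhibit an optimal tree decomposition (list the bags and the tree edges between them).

Treewidth 2.
Bags: B1 = {2, 3, 4}  B2 = {3, 4, 8}  B3 = {1, 2, 3}  B4 = {3, 7, 8}  B5 = {2, 4, 5}  B6 = {3, 4, 6}
Tree: B1–B2, B1–B3, B2–B4, B1–B5, B2–B6

Each bag holds 3 vertices, so the decomposition has width 2, which upper-bounds the treewidth. For the lower bound, the 3 vertices {1, 2, 3} are pairwise adjacent, and any tree decomposition puts a clique entirely inside one bag — forcing width ≥ 2. The upper and lower bounds meet at 2, so that is the treewidth.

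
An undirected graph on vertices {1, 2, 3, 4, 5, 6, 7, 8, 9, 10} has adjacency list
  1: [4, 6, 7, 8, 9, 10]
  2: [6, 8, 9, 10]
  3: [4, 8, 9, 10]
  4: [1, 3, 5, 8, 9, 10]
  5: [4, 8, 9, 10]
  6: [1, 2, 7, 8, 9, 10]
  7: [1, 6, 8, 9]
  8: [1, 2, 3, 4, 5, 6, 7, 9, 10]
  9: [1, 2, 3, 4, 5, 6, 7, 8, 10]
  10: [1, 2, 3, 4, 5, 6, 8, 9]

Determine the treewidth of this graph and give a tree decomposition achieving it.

Treewidth 4.
One optimal decomposition is:
Bags: B1 = {1, 4, 8, 9, 10}  B2 = {3, 4, 8, 9, 10}  B3 = {1, 6, 8, 9, 10}  B4 = {4, 5, 8, 9, 10}  B5 = {2, 6, 8, 9, 10}  B6 = {1, 6, 7, 8, 9}
Tree: B1–B2, B1–B3, B1–B4, B3–B5, B3–B6

Each bag holds 5 vertices, so the decomposition has width 4, which upper-bounds the treewidth. For the lower bound, the 5 vertices {2, 6, 8, 9, 10} are pairwise adjacent, and any tree decomposition puts a clique entirely inside one bag — forcing width ≥ 4. The upper and lower bounds meet at 4, so that is the treewidth.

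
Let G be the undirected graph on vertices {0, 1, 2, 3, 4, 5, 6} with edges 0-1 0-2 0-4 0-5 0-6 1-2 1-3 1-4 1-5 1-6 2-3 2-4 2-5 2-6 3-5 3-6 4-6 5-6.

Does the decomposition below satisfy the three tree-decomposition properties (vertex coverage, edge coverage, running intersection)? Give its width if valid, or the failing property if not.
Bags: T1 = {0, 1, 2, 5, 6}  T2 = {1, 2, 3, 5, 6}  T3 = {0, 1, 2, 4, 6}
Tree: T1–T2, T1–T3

Every vertex of G appears in some bag (union = {0, 1, 2, 3, 4, 5, 6}); every edge is covered by a bag; and for each vertex v the set of bags containing v is connected in the bag tree. The decomposition is therefore valid. The largest bag has 5 vertices, so the width is 4.

Yes; width 4.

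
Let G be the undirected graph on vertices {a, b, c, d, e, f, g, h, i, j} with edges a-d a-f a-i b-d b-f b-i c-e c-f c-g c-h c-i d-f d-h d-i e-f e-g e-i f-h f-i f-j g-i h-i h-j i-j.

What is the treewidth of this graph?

A width-3 tree decomposition is:
Bags: B1 = {c, e, f, i}  B2 = {c, f, h, i}  B3 = {d, f, h, i}  B4 = {f, h, i, j}  B5 = {c, e, g, i}  B6 = {b, d, f, i}  B7 = {a, d, f, i}
Tree: B1–B2, B2–B3, B2–B4, B1–B5, B3–B6, B3–B7
Each bag holds 4 vertices, so the decomposition has width 3, which upper-bounds the treewidth. Conversely, {c, e, g, i} is a clique of size 4, and the vertices of any clique must share a bag in every tree decomposition; so some bag has ≥ 4 vertices and tw(G) ≥ 3. The upper and lower bounds meet at 3, so that is the treewidth.

3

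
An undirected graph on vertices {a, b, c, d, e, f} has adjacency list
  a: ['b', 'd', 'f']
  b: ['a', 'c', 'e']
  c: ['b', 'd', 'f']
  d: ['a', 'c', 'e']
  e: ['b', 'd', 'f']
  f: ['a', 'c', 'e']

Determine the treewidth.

A width-3 tree decomposition is:
Bags: B1 = {a, b, d, f}  B2 = {b, d, e, f}  B3 = {b, c, d, f}
Tree: B1–B2, B2–B3
The largest bag has 4 vertices, giving width 3; this decomposition certifies tw(G) ≤ 3. For the lower bound: the 4 vertex sets {a,d}, {e,f}, {b}, {c} are disjoint, each induces a connected subgraph, and every pair is joined by at least one edge of G. Contracting each set to a single vertex therefore yields K_{4} as a minor, and since treewidth is minor-monotone, tw(G) ≥ tw(K_{4}) = 3. The upper and lower bounds meet at 3, so that is the treewidth.

3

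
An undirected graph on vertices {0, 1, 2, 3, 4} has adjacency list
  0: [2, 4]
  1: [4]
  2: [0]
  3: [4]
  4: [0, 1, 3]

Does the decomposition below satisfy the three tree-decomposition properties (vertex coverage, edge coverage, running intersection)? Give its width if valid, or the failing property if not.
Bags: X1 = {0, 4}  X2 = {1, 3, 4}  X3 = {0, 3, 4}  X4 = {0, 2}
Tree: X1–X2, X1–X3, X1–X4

No — bags containing vertex 3 are not connected in the tree.

A tree decomposition must satisfy three properties: every vertex lies in some bag; for every edge, both endpoints lie together in some bag; and for every vertex, the bags containing it form a connected subtree. Here bags containing vertex 3 are not connected in the tree, so the decomposition is invalid.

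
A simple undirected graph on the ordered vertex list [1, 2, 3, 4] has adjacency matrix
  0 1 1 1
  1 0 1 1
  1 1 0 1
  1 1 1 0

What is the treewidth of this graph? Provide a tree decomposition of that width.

Treewidth 3.
One such decomposition:
Bags: B1 = {1, 2, 3, 4}
Tree: (single bag)

With just one bag of size 4, the width is 4 − 1 = 3, so tw(G) ≤ 3. On the other hand G contains the 4-clique {1, 2, 3, 4}. A clique must lie in a single bag of any decomposition, so no decomposition can have width below 3. Therefore the treewidth is 3.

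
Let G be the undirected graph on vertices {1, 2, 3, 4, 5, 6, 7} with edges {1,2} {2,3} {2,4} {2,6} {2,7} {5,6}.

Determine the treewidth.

A width-1 tree decomposition is:
Bags: B1 = {2, 6}  B2 = {5, 6}  B3 = {1, 2}  B4 = {2, 7}  B5 = {2, 3}  B6 = {2, 4}
Tree: B1–B2, B1–B3, B3–B4, B1–B5, B5–B6
Each bag holds 2 vertices, so the decomposition has width 1, which upper-bounds the treewidth. G has an edge, so its treewidth is at least 1. The upper and lower bounds meet at 1, so that is the treewidth.

1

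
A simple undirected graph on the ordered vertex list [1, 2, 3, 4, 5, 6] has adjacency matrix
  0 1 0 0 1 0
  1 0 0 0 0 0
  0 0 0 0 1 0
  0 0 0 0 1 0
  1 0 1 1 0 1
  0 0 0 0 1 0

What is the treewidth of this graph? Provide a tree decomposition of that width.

Treewidth 1.
Bags: B1 = {4, 5}  B2 = {5, 6}  B3 = {1, 5}  B4 = {3, 5}  B5 = {1, 2}
Tree: B1–B2, B2–B3, B2–B4, B3–B5

The largest bag has 2 vertices, giving width 1; this decomposition certifies tw(G) ≤ 1. Since G has at least one edge (e.g. 5–4), it is not an edgeless graph, so tw(G) ≥ 1. The upper and lower bounds meet at 1, so that is the treewidth.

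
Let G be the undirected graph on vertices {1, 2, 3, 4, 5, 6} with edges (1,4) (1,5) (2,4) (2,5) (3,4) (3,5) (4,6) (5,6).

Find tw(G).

2

A width-2 tree decomposition is:
Bags: B1 = {3, 4, 5}  B2 = {2, 4, 5}  B3 = {4, 5, 6}  B4 = {1, 4, 5}
Tree: B1–B2, B2–B3, B3–B4
The largest bag has 3 vertices, giving width 2; this decomposition certifies tw(G) ≤ 2. For the lower bound, G contains the cycle 4–3–5–2–4, so G is not a forest; only forests have treewidth ≤ 1, hence tw(G) ≥ 2. Combining the bounds, tw(G) = 2.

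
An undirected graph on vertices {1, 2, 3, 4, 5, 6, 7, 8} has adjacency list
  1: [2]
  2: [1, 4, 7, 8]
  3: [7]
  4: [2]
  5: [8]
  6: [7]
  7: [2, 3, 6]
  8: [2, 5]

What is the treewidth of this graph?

A width-1 tree decomposition is:
Bags: B1 = {1, 2}  B2 = {2, 4}  B3 = {2, 8}  B4 = {2, 7}  B5 = {6, 7}  B6 = {3, 7}  B7 = {5, 8}
Tree: B1–B2, B2–B3, B1–B4, B4–B5, B4–B6, B3–B7
Each bag holds 2 vertices, so the decomposition has width 1, which upper-bounds the treewidth. G has an edge, so its treewidth is at least 1. Combining the bounds, tw(G) = 1.

1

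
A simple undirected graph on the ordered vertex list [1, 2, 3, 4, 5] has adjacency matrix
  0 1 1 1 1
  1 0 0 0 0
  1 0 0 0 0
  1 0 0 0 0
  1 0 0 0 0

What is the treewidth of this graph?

1

A width-1 tree decomposition is:
Bags: B1 = {1, 4}  B2 = {1, 5}  B3 = {1, 3}  B4 = {1, 2}
Tree: B1–B2, B2–B3, B2–B4
Each bag holds 2 vertices, so the decomposition has width 1, which upper-bounds the treewidth. Since G has at least one edge (e.g. 1–4), it is not an edgeless graph, so tw(G) ≥ 1. Combining the bounds, tw(G) = 1.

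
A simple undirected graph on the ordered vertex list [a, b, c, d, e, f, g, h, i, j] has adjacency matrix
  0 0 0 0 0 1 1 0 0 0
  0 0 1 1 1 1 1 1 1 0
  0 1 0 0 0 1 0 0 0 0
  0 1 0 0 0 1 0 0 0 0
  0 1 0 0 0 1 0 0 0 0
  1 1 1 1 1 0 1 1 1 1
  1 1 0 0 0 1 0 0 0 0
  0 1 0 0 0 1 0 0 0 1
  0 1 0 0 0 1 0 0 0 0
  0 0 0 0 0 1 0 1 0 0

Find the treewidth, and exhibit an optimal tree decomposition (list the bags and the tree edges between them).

Every bag has size at most 3, so the width is 3 − 1 = 2 and tw(G) ≤ 2. Conversely, {f, h, j} is a clique of size 3, and the vertices of any clique must share a bag in every tree decomposition; so some bag has ≥ 3 vertices and tw(G) ≥ 2. Therefore the treewidth is 2.

Treewidth 2.
One such decomposition:
Bags: B1 = {b, f, h}  B2 = {b, c, f}  B3 = {b, e, f}  B4 = {b, f, g}  B5 = {b, d, f}  B6 = {a, f, g}  B7 = {f, h, j}  B8 = {b, f, i}
Tree: B1–B2, B2–B3, B3–B4, B2–B5, B4–B6, B1–B7, B1–B8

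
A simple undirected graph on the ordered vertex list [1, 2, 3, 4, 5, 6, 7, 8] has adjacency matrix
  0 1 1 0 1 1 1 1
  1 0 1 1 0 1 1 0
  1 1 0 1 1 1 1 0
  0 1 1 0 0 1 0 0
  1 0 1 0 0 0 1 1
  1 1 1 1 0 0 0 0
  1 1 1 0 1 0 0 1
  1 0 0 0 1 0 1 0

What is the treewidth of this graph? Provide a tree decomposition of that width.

Treewidth 3.
One such decomposition:
Bags: B1 = {1, 2, 3, 7}  B2 = {1, 3, 5, 7}  B3 = {1, 2, 3, 6}  B4 = {1, 5, 7, 8}  B5 = {2, 3, 4, 6}
Tree: B1–B2, B1–B3, B2–B4, B3–B5

Each bag holds 4 vertices, so the decomposition has width 3, which upper-bounds the treewidth. Conversely, {1, 5, 7, 8} is a clique of size 4, and the vertices of any clique must share a bag in every tree decomposition; so some bag has ≥ 4 vertices and tw(G) ≥ 3. Hence tw(G) = 3 exactly.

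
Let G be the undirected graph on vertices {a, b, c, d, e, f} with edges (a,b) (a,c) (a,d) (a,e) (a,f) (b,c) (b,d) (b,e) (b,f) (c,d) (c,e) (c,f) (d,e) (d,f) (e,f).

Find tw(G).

5

A width-5 tree decomposition is:
Bags: B1 = {a, b, c, d, e, f}
Tree: (single bag)
With just one bag of size 6, the width is 6 − 1 = 5, so tw(G) ≤ 5. Conversely, {a, b, c, d, e, f} is a clique of size 6, and the vertices of any clique must share a bag in every tree decomposition; so some bag has ≥ 6 vertices and tw(G) ≥ 5. Combining the bounds, tw(G) = 5.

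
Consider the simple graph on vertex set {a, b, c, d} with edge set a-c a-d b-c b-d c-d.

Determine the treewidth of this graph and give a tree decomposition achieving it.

The largest bag has 3 vertices, giving width 2; this decomposition certifies tw(G) ≤ 2. Conversely, {a, c, d} is a clique of size 3, and the vertices of any clique must share a bag in every tree decomposition; so some bag has ≥ 3 vertices and tw(G) ≥ 2. Combining the bounds, tw(G) = 2.

Treewidth 2.
Bags: B1 = {a, c, d}  B2 = {b, c, d}
Tree: B1–B2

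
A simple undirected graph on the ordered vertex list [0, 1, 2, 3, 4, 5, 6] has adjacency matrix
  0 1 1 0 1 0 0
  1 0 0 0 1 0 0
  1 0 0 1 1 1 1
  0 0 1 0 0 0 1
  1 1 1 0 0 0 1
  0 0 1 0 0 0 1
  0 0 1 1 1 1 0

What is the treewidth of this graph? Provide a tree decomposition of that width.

Treewidth 2.
One such decomposition:
Bags: B1 = {0, 2, 4}  B2 = {2, 4, 6}  B3 = {2, 5, 6}  B4 = {2, 3, 6}  B5 = {0, 1, 4}
Tree: B1–B2, B2–B3, B3–B4, B1–B5

Each bag holds 3 vertices, so the decomposition has width 2, which upper-bounds the treewidth. For the lower bound, the 3 vertices {0, 1, 4} are pairwise adjacent, and any tree decomposition puts a clique entirely inside one bag — forcing width ≥ 2. Combining the bounds, tw(G) = 2.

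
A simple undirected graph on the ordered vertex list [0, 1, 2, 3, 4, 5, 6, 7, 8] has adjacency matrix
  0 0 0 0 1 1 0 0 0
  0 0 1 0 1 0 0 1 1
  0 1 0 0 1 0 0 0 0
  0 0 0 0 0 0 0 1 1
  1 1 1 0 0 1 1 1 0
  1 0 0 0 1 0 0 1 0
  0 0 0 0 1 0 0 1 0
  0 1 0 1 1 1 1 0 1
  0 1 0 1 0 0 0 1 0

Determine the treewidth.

2

A width-2 tree decomposition is:
Bags: B1 = {1, 4, 7}  B2 = {4, 5, 7}  B3 = {4, 6, 7}  B4 = {0, 4, 5}  B5 = {1, 2, 4}  B6 = {1, 7, 8}  B7 = {3, 7, 8}
Tree: B1–B2, B1–B3, B2–B4, B1–B5, B1–B6, B6–B7
The largest bag has 3 vertices, giving width 2; this decomposition certifies tw(G) ≤ 2. On the other hand G contains the 3-clique {1, 7, 8}. A clique must lie in a single bag of any decomposition, so no decomposition can have width below 2. The upper and lower bounds meet at 2, so that is the treewidth.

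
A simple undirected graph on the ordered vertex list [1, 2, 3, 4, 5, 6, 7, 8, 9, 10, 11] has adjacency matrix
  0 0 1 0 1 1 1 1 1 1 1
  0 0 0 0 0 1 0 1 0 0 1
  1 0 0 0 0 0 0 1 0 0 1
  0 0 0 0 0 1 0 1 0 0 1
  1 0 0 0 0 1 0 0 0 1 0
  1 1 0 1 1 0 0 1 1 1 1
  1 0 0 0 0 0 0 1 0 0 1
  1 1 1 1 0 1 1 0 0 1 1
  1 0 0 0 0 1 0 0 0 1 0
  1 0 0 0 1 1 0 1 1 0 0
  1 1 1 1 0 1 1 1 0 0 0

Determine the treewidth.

3

A width-3 tree decomposition is:
Bags: B1 = {1, 6, 9, 10}  B2 = {1, 6, 8, 10}  B3 = {1, 6, 8, 11}  B4 = {4, 6, 8, 11}  B5 = {1, 3, 8, 11}  B6 = {1, 7, 8, 11}  B7 = {1, 5, 6, 10}  B8 = {2, 6, 8, 11}
Tree: B1–B2, B2–B3, B3–B4, B3–B5, B5–B6, B1–B7, B3–B8
Each bag holds 4 vertices, so the decomposition has width 3, which upper-bounds the treewidth. On the other hand G contains the 4-clique {1, 3, 8, 11}. A clique must lie in a single bag of any decomposition, so no decomposition can have width below 3. Hence tw(G) = 3 exactly.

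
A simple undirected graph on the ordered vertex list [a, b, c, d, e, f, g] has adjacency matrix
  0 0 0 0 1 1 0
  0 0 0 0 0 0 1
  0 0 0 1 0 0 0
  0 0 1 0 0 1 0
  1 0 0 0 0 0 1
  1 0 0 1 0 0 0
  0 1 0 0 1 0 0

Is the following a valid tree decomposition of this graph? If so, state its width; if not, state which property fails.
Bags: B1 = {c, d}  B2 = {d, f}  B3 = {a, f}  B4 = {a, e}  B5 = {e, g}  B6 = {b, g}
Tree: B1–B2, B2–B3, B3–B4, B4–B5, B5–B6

Vertex coverage: the bags together contain {a, b, c, d, e, f, g}, the full vertex set. Edge coverage: each edge of G has both endpoints in at least one bag. Running intersection: for every vertex, the bags containing it form a connected subtree. All three properties hold, so this is a valid tree decomposition of width max|bag| − 1 = 1, and hence tw(G) ≤ 1.

Yes; width 1.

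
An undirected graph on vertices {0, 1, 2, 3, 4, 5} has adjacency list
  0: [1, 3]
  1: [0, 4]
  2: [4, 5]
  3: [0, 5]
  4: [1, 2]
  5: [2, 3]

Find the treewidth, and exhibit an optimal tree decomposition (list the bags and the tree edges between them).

Treewidth 2.
Bags: B1 = {0, 1, 4}  B2 = {0, 2, 4}  B3 = {0, 2, 5}  B4 = {0, 3, 5}
Tree: B1–B2, B2–B3, B3–B4

Each bag holds 3 vertices, so the decomposition has width 2, which upper-bounds the treewidth. The edges 0–1–4–2–5–3–0 form a cycle, so G is not a tree and its treewidth is at least 2. Hence tw(G) = 2 exactly.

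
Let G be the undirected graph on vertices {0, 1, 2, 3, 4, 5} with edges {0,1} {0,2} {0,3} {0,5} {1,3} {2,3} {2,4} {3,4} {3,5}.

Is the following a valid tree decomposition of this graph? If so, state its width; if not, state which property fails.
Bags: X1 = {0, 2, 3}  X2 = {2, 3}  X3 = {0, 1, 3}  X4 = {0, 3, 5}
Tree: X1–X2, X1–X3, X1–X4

A tree decomposition must satisfy three properties: every vertex lies in some bag; for every edge, both endpoints lie together in some bag; and for every vertex, the bags containing it form a connected subtree. Here vertex 4 appears in no bag, so the decomposition is invalid.

No — vertex 4 appears in no bag.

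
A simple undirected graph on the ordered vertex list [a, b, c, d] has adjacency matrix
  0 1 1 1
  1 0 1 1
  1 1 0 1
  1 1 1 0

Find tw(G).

3

A width-3 tree decomposition is:
Bags: B1 = {a, b, c, d}
Tree: (single bag)
With just one bag of size 4, the width is 4 − 1 = 3, so tw(G) ≤ 3. On the other hand G contains the 4-clique {a, b, c, d}. A clique must lie in a single bag of any decomposition, so no decomposition can have width below 3. The upper and lower bounds meet at 3, so that is the treewidth.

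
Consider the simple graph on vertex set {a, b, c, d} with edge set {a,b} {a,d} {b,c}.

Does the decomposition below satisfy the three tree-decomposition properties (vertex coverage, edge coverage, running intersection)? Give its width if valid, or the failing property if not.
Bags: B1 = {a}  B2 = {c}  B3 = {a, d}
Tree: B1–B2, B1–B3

A tree decomposition must satisfy three properties: every vertex lies in some bag; for every edge, both endpoints lie together in some bag; and for every vertex, the bags containing it form a connected subtree. Here vertex b appears in no bag, so the decomposition is invalid.

No — vertex b appears in no bag.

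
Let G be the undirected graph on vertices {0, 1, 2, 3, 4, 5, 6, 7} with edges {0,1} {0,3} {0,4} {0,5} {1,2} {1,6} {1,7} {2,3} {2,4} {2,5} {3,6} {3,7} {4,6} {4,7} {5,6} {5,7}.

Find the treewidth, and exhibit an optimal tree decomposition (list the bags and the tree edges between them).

The largest bag has 5 vertices, giving width 4; this decomposition certifies tw(G) ≤ 4. For the lower bound: the 5 vertex sets {4,7}, {5,6}, {2,3}, {1}, {0} are disjoint, each induces a connected subgraph, and every pair is joined by at least one edge of G. Contracting each set to a single vertex therefore yields K_{5} as a minor, and since treewidth is minor-monotone, tw(G) ≥ tw(K_{5}) = 4. Therefore the treewidth is 4.

Treewidth 4.
One optimal decomposition is:
Bags: B1 = {1, 3, 4, 5, 7}  B2 = {1, 3, 4, 5, 6}  B3 = {1, 2, 3, 4, 5}  B4 = {0, 1, 3, 4, 5}
Tree: B1–B2, B2–B3, B3–B4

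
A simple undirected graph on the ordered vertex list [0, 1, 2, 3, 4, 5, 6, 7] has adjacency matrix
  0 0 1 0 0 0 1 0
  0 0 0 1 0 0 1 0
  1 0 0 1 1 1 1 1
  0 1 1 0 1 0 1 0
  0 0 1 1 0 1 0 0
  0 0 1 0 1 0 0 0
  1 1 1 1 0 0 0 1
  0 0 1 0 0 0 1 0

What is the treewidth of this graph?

2

A width-2 tree decomposition is:
Bags: B1 = {2, 3, 4}  B2 = {2, 3, 6}  B3 = {2, 4, 5}  B4 = {0, 2, 6}  B5 = {2, 6, 7}  B6 = {1, 3, 6}
Tree: B1–B2, B1–B3, B2–B4, B2–B5, B2–B6
Every bag has size at most 3, so the width is 3 − 1 = 2 and tw(G) ≤ 2. On the other hand G contains the 3-clique {1, 3, 6}. A clique must lie in a single bag of any decomposition, so no decomposition can have width below 2. Combining the bounds, tw(G) = 2.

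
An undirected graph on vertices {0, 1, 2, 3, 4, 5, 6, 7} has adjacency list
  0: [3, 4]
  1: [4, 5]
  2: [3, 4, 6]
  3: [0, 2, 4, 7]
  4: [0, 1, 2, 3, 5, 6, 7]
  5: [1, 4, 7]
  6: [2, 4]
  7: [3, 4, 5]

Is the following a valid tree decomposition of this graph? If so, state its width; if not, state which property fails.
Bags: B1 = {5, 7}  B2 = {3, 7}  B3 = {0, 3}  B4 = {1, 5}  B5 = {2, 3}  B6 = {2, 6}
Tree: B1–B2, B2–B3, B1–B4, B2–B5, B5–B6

A tree decomposition must satisfy three properties: every vertex lies in some bag; for every edge, both endpoints lie together in some bag; and for every vertex, the bags containing it form a connected subtree. Here vertex 4 appears in no bag, so the decomposition is invalid.

No — vertex 4 appears in no bag.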